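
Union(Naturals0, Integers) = Integers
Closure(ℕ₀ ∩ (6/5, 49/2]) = {2, 3, …, 24}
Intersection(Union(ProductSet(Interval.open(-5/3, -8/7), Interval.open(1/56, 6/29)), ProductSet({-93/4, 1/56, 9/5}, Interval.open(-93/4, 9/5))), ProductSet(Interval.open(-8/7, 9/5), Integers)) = ProductSet({1/56}, Range(-23, 2, 1))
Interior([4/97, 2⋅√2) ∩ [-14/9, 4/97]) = ∅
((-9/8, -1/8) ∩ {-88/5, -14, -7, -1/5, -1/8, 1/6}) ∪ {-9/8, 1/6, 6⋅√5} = {-9/8, -1/5, 1/6, 6⋅√5}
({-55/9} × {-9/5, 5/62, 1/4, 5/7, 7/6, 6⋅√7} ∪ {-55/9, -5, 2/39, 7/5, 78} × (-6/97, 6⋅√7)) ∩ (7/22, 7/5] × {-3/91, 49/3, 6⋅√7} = {7/5} × {-3/91}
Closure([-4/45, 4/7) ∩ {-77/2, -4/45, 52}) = {-4/45}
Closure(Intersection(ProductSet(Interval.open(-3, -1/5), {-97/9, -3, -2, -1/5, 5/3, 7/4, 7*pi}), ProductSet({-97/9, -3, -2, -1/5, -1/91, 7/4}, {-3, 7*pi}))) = ProductSet({-2}, {-3, 7*pi})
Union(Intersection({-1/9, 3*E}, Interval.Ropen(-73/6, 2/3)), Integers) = Union({-1/9}, Integers)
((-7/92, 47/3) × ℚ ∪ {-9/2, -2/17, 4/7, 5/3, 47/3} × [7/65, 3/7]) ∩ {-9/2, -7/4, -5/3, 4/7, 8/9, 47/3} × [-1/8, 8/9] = ({-9/2, 4/7, 47/3} × [7/65, 3/7]) ∪ ({4/7, 8/9} × (ℚ ∩ [-1/8, 8/9]))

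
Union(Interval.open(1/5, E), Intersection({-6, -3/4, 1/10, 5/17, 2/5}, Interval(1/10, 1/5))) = Union({1/10}, Interval.open(1/5, E))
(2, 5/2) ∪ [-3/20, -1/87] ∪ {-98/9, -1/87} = {-98/9} ∪ [-3/20, -1/87] ∪ (2, 5/2)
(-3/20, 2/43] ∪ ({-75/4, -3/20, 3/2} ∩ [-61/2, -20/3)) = {-75/4} ∪ (-3/20, 2/43]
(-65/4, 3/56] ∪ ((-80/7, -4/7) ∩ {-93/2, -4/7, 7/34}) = (-65/4, 3/56]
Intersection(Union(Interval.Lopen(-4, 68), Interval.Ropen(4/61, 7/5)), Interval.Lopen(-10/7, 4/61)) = Interval.Lopen(-10/7, 4/61)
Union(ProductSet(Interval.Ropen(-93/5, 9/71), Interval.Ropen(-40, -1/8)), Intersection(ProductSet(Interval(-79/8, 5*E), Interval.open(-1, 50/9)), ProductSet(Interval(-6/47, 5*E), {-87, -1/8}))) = Union(ProductSet(Interval.Ropen(-93/5, 9/71), Interval.Ropen(-40, -1/8)), ProductSet(Interval(-6/47, 5*E), {-1/8}))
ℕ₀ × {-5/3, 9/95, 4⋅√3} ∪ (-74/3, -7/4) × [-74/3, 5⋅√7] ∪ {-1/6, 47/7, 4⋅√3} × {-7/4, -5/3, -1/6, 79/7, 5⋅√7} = (ℕ₀ × {-5/3, 9/95, 4⋅√3}) ∪ ((-74/3, -7/4) × [-74/3, 5⋅√7]) ∪ ({-1/6, 47/7, 4⋅√3} × {-7/4, -5/3, -1/6, 79/7, 5⋅√7})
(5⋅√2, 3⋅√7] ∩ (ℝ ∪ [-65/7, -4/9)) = (5⋅√2, 3⋅√7]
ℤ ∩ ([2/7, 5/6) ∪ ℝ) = ℤ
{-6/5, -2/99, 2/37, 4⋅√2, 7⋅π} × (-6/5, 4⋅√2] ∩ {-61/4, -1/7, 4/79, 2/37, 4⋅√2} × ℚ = {2/37, 4⋅√2} × (ℚ ∩ (-6/5, 4⋅√2])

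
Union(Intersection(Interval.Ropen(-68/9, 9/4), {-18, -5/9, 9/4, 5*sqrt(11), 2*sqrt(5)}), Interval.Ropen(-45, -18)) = Union({-5/9}, Interval.Ropen(-45, -18))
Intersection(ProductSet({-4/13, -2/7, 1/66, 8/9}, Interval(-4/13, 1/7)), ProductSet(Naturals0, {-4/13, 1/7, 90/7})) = EmptySet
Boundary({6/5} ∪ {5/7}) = {5/7, 6/5}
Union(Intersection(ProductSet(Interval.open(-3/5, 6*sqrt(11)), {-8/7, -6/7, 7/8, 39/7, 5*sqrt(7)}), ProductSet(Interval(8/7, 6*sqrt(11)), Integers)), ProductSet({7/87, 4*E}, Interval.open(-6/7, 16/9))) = ProductSet({7/87, 4*E}, Interval.open(-6/7, 16/9))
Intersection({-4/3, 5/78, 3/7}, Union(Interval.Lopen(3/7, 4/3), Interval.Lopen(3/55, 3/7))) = {5/78, 3/7}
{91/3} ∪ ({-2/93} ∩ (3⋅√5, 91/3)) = {91/3}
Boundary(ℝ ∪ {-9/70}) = ∅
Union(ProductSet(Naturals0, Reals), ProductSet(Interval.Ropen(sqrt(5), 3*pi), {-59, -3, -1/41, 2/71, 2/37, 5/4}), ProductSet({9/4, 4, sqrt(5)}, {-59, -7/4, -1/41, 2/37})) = Union(ProductSet({9/4, 4, sqrt(5)}, {-59, -7/4, -1/41, 2/37}), ProductSet(Interval.Ropen(sqrt(5), 3*pi), {-59, -3, -1/41, 2/71, 2/37, 5/4}), ProductSet(Naturals0, Reals))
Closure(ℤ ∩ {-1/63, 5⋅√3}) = ∅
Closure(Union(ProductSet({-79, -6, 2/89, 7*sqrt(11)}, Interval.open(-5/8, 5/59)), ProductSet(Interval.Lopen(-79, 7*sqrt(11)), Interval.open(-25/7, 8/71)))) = Union(ProductSet({-79, 7*sqrt(11)}, Interval(-25/7, 8/71)), ProductSet({-79, -6, 2/89, 7*sqrt(11)}, Interval.open(-5/8, 5/59)), ProductSet(Interval(-79, 7*sqrt(11)), {-25/7, 8/71}), ProductSet(Interval.Lopen(-79, 7*sqrt(11)), Interval.open(-25/7, 8/71)))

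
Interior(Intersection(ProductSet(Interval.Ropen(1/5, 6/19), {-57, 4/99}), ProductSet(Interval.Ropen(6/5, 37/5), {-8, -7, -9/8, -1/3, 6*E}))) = EmptySet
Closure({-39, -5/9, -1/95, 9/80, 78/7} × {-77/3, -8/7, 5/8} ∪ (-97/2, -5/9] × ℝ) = ([-97/2, -5/9] × ℝ) ∪ ({-39, -5/9, -1/95, 9/80, 78/7} × {-77/3, -8/7, 5/8})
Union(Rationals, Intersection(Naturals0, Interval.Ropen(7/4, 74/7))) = Union(Range(2, 11, 1), Rationals)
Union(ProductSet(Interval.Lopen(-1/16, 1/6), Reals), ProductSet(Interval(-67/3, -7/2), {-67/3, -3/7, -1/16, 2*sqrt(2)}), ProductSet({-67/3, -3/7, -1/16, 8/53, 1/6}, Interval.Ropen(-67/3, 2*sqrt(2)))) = Union(ProductSet({-67/3, -3/7, -1/16, 8/53, 1/6}, Interval.Ropen(-67/3, 2*sqrt(2))), ProductSet(Interval(-67/3, -7/2), {-67/3, -3/7, -1/16, 2*sqrt(2)}), ProductSet(Interval.Lopen(-1/16, 1/6), Reals))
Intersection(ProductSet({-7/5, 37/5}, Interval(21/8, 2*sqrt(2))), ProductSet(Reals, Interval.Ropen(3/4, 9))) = ProductSet({-7/5, 37/5}, Interval(21/8, 2*sqrt(2)))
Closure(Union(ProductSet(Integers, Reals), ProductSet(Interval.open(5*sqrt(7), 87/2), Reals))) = ProductSet(Union(Integers, Interval(5*sqrt(7), 87/2)), Reals)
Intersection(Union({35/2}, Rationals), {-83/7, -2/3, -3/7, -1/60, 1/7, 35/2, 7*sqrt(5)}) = {-83/7, -2/3, -3/7, -1/60, 1/7, 35/2}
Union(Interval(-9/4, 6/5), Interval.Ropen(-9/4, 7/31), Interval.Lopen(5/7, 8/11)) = Interval(-9/4, 6/5)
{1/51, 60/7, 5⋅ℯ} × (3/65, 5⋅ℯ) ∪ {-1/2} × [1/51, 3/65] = ({-1/2} × [1/51, 3/65]) ∪ ({1/51, 60/7, 5⋅ℯ} × (3/65, 5⋅ℯ))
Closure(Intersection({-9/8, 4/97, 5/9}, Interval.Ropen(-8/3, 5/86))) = {-9/8, 4/97}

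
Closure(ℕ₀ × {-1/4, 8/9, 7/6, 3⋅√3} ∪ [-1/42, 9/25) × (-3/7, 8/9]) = ({-1/42, 9/25} × [-3/7, 8/9]) ∪ ([-1/42, 9/25] × {-3/7, 8/9}) ∪ (ℕ₀ × {8/9, 7/6, 3⋅√3}) ∪ ([-1/42, 9/25) × (-3/7, 8/9]) ∪ ((ℕ₀ ∪ (ℕ₀ \ (-1/42, 9/25))) × {-1/4, 8/9, 7/6, 3⋅√3})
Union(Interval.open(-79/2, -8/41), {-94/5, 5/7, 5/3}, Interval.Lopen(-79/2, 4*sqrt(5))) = Interval.Lopen(-79/2, 4*sqrt(5))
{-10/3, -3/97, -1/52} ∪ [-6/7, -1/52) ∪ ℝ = (-∞, ∞)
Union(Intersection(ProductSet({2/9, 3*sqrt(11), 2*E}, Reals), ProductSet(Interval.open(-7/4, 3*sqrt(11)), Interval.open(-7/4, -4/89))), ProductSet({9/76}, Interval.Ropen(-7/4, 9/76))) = Union(ProductSet({9/76}, Interval.Ropen(-7/4, 9/76)), ProductSet({2/9, 2*E}, Interval.open(-7/4, -4/89)))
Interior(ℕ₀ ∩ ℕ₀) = ∅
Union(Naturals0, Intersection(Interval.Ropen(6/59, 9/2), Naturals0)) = Union(Naturals0, Range(1, 5, 1))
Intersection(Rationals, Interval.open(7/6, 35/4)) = Intersection(Interval.open(7/6, 35/4), Rationals)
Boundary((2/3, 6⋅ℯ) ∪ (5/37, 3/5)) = {5/37, 3/5, 2/3, 6⋅ℯ}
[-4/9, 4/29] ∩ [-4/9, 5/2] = [-4/9, 4/29]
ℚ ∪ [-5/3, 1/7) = ℚ ∪ [-5/3, 1/7]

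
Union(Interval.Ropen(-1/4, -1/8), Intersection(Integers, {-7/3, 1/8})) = Interval.Ropen(-1/4, -1/8)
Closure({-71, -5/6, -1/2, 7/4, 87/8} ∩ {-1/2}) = {-1/2}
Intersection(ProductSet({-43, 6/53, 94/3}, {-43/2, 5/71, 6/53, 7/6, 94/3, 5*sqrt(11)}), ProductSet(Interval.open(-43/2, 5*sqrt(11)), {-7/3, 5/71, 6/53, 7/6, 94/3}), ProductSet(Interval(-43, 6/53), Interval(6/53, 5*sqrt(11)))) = ProductSet({6/53}, {6/53, 7/6})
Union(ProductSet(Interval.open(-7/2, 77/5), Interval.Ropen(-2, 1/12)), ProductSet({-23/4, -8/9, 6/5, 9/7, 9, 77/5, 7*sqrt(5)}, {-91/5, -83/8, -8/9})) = Union(ProductSet({-23/4, -8/9, 6/5, 9/7, 9, 77/5, 7*sqrt(5)}, {-91/5, -83/8, -8/9}), ProductSet(Interval.open(-7/2, 77/5), Interval.Ropen(-2, 1/12)))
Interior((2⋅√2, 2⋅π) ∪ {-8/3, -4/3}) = (2⋅√2, 2⋅π)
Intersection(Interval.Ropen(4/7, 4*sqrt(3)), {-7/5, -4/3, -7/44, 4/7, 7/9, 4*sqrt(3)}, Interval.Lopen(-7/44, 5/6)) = {4/7, 7/9}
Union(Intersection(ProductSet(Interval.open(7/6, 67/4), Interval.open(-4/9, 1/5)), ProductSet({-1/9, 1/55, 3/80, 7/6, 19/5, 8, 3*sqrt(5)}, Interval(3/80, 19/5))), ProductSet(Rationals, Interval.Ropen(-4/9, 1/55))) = Union(ProductSet({19/5, 8, 3*sqrt(5)}, Interval.Ropen(3/80, 1/5)), ProductSet(Rationals, Interval.Ropen(-4/9, 1/55)))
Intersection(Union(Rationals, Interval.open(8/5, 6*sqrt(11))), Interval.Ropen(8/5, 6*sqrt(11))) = Union(Intersection(Interval.Ropen(8/5, 6*sqrt(11)), Rationals), Interval.Ropen(8/5, 6*sqrt(11)))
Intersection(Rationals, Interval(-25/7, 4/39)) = Intersection(Interval(-25/7, 4/39), Rationals)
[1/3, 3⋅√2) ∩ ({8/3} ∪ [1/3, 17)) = [1/3, 3⋅√2)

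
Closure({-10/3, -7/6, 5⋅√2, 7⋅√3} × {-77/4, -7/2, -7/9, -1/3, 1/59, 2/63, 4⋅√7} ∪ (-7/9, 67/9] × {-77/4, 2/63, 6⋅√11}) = ([-7/9, 67/9] × {-77/4, 2/63, 6⋅√11}) ∪ ({-10/3, -7/6, 5⋅√2, 7⋅√3} × {-77/4, -7/2, -7/9, -1/3, 1/59, 2/63, 4⋅√7})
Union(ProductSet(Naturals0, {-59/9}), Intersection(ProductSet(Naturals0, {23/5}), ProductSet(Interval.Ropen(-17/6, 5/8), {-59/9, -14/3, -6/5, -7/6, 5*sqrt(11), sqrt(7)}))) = ProductSet(Naturals0, {-59/9})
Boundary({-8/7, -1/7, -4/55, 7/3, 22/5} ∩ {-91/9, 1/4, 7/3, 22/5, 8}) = {7/3, 22/5}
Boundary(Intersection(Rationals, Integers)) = Integers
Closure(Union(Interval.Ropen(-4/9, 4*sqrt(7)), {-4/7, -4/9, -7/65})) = Union({-4/7}, Interval(-4/9, 4*sqrt(7)))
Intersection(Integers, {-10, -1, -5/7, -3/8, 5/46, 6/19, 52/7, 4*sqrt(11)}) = {-10, -1}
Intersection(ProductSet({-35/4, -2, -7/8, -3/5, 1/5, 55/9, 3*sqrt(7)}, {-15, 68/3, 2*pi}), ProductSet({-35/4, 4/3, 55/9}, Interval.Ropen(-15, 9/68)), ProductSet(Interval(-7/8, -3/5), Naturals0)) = EmptySet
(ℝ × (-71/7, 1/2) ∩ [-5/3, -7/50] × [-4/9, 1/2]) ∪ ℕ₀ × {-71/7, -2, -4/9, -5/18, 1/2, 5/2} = (ℕ₀ × {-71/7, -2, -4/9, -5/18, 1/2, 5/2}) ∪ ([-5/3, -7/50] × [-4/9, 1/2))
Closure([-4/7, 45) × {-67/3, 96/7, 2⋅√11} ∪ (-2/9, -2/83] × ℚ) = ([-2/9, -2/83] × ℝ) ∪ ([-4/7, 45] × {-67/3, 96/7, 2⋅√11})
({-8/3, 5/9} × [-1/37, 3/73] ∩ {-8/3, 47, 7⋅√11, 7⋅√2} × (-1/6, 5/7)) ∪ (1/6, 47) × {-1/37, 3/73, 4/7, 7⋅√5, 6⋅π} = ({-8/3} × [-1/37, 3/73]) ∪ ((1/6, 47) × {-1/37, 3/73, 4/7, 7⋅√5, 6⋅π})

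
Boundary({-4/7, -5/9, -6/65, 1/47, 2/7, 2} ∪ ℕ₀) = {-4/7, -5/9, -6/65, 1/47, 2/7} ∪ ℕ₀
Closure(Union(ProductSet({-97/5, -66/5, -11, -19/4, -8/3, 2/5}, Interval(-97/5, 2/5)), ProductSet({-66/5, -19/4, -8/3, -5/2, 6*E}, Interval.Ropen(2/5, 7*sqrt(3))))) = Union(ProductSet({-66/5, -19/4, -8/3, -5/2, 6*E}, Interval(2/5, 7*sqrt(3))), ProductSet({-97/5, -66/5, -11, -19/4, -8/3, 2/5}, Interval(-97/5, 2/5)))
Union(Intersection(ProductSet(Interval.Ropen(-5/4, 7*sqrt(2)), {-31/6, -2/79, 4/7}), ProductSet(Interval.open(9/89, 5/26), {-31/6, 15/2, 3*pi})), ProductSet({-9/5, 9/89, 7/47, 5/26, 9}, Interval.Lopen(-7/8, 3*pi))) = Union(ProductSet({-9/5, 9/89, 7/47, 5/26, 9}, Interval.Lopen(-7/8, 3*pi)), ProductSet(Interval.open(9/89, 5/26), {-31/6}))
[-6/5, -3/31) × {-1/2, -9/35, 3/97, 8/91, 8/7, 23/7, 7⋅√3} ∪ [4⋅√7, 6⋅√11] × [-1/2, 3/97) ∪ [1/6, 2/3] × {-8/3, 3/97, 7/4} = ([1/6, 2/3] × {-8/3, 3/97, 7/4}) ∪ ([-6/5, -3/31) × {-1/2, -9/35, 3/97, 8/91, 8/7, 23/7, 7⋅√3}) ∪ ([4⋅√7, 6⋅√11] × [-1/2, 3/97))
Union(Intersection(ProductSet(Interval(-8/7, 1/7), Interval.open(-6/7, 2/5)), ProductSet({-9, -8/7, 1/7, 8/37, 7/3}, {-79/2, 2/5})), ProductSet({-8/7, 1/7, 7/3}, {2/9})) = ProductSet({-8/7, 1/7, 7/3}, {2/9})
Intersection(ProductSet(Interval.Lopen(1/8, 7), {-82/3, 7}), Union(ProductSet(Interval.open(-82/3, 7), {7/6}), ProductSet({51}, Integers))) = EmptySet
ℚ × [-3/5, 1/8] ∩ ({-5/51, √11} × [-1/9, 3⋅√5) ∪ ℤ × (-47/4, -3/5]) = (ℤ × {-3/5}) ∪ ({-5/51} × [-1/9, 1/8])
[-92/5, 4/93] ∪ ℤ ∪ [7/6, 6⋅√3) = ℤ ∪ [-92/5, 4/93] ∪ [7/6, 6⋅√3)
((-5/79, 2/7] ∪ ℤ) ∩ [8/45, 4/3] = [8/45, 2/7] ∪ {1}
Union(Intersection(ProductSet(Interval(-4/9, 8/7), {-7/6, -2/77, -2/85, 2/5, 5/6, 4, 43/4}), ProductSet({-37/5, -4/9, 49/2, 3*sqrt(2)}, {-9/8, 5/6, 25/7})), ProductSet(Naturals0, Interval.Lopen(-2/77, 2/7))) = Union(ProductSet({-4/9}, {5/6}), ProductSet(Naturals0, Interval.Lopen(-2/77, 2/7)))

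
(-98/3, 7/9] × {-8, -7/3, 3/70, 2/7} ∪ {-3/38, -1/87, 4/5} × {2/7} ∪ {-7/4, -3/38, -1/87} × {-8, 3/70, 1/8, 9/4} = ({-3/38, -1/87, 4/5} × {2/7}) ∪ ({-7/4, -3/38, -1/87} × {-8, 3/70, 1/8, 9/4}) ∪ ((-98/3, 7/9] × {-8, -7/3, 3/70, 2/7})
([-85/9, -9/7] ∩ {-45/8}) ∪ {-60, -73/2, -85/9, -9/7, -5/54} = {-60, -73/2, -85/9, -45/8, -9/7, -5/54}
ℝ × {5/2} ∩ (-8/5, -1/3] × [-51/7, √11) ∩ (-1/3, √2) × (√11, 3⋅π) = ∅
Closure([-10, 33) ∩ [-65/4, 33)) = [-10, 33]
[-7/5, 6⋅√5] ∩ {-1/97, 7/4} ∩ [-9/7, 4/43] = {-1/97}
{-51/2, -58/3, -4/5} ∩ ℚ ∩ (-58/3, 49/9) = {-4/5}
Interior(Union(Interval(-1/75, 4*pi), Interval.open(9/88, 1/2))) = Interval.open(-1/75, 4*pi)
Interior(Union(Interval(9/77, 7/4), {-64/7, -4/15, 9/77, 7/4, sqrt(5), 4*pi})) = Interval.open(9/77, 7/4)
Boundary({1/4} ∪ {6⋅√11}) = {1/4, 6⋅√11}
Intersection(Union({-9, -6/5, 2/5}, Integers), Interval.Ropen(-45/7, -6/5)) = Range(-6, -1, 1)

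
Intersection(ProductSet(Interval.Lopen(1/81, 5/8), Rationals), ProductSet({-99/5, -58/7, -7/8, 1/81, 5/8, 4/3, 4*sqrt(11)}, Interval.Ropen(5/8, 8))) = ProductSet({5/8}, Intersection(Interval.Ropen(5/8, 8), Rationals))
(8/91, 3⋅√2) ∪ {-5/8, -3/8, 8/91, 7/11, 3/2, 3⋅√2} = {-5/8, -3/8} ∪ [8/91, 3⋅√2]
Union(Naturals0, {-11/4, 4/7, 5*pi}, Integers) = Union({-11/4, 4/7, 5*pi}, Integers)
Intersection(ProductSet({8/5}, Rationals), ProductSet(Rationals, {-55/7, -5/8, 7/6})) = ProductSet({8/5}, {-55/7, -5/8, 7/6})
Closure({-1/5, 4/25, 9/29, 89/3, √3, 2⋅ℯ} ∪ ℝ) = ℝ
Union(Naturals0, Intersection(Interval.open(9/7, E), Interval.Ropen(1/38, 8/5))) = Union(Interval.open(9/7, 8/5), Naturals0)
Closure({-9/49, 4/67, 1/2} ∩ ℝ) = {-9/49, 4/67, 1/2}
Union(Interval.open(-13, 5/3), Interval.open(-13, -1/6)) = Interval.open(-13, 5/3)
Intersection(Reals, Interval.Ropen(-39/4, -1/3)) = Interval.Ropen(-39/4, -1/3)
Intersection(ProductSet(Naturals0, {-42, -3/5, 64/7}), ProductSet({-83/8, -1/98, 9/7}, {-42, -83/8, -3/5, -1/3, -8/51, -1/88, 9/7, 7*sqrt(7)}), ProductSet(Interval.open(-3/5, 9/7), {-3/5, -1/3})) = EmptySet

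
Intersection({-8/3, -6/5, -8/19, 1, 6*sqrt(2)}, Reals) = {-8/3, -6/5, -8/19, 1, 6*sqrt(2)}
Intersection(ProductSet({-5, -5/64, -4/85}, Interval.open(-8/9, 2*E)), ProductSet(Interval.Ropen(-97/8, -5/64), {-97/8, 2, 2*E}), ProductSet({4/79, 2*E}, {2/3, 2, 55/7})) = EmptySet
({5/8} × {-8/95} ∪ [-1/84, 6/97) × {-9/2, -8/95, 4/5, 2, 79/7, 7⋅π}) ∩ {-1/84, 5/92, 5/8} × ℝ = ({5/8} × {-8/95}) ∪ ({-1/84, 5/92} × {-9/2, -8/95, 4/5, 2, 79/7, 7⋅π})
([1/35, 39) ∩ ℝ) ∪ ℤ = ℤ ∪ [1/35, 39]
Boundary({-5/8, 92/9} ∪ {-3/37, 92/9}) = {-5/8, -3/37, 92/9}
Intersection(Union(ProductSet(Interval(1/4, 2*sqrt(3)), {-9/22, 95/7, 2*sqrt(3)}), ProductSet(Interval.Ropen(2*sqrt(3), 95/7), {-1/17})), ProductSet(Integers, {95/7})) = ProductSet(Range(1, 4, 1), {95/7})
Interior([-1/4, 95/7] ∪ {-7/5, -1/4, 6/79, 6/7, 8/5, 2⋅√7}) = (-1/4, 95/7)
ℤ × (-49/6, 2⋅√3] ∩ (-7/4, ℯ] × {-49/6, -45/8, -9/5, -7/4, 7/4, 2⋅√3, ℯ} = {-1, 0, 1, 2} × {-45/8, -9/5, -7/4, 7/4, 2⋅√3, ℯ}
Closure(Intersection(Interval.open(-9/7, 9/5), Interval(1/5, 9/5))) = Interval(1/5, 9/5)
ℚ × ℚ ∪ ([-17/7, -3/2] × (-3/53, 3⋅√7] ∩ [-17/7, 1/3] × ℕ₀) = (ℚ × ℚ) ∪ ([-17/7, -3/2] × {0, 1, …, 7})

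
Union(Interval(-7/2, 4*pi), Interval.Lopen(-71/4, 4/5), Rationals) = Union(Interval(-71/4, 4*pi), Rationals)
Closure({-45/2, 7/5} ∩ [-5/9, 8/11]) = ∅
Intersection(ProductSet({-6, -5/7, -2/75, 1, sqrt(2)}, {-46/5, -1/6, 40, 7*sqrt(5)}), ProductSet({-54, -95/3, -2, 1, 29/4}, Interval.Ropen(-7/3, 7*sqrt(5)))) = ProductSet({1}, {-1/6})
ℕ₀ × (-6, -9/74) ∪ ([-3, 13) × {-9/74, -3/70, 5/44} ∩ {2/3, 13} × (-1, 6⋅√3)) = ({2/3} × {-9/74, -3/70, 5/44}) ∪ (ℕ₀ × (-6, -9/74))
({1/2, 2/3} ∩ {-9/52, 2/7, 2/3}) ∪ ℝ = ℝ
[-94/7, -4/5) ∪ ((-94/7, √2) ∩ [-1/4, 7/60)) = [-94/7, -4/5) ∪ [-1/4, 7/60)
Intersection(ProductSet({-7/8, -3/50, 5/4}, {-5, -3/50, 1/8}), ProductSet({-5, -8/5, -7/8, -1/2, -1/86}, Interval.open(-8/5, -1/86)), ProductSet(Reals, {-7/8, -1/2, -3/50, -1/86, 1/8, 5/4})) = ProductSet({-7/8}, {-3/50})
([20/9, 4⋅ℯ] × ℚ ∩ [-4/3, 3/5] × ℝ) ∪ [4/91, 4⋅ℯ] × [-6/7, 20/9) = [4/91, 4⋅ℯ] × [-6/7, 20/9)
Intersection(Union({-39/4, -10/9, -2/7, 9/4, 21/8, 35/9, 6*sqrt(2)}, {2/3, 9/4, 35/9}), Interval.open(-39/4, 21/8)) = {-10/9, -2/7, 2/3, 9/4}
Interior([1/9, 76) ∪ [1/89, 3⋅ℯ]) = (1/89, 76)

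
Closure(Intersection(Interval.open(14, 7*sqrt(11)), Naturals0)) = Range(15, 24, 1)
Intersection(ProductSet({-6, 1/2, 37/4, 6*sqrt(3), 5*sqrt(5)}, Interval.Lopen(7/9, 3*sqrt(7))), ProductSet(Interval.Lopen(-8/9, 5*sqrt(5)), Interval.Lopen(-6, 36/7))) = ProductSet({1/2, 37/4, 6*sqrt(3), 5*sqrt(5)}, Interval.Lopen(7/9, 36/7))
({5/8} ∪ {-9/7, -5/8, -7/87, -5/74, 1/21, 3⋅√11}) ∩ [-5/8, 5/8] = {-5/8, -7/87, -5/74, 1/21, 5/8}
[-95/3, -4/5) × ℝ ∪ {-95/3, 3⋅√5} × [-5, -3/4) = ([-95/3, -4/5) × ℝ) ∪ ({-95/3, 3⋅√5} × [-5, -3/4))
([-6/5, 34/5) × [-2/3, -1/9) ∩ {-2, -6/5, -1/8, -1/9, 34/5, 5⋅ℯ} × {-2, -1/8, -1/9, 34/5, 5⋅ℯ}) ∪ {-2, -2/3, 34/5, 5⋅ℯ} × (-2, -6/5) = ({-6/5, -1/8, -1/9} × {-1/8}) ∪ ({-2, -2/3, 34/5, 5⋅ℯ} × (-2, -6/5))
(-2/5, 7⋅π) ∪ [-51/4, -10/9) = [-51/4, -10/9) ∪ (-2/5, 7⋅π)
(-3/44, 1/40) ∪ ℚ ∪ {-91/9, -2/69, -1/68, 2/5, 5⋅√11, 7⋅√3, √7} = ℚ ∪ [-3/44, 1/40] ∪ {5⋅√11, 7⋅√3, √7}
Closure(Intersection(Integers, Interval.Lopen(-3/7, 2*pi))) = Range(0, 7, 1)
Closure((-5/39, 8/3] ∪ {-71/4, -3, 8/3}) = {-71/4, -3} ∪ [-5/39, 8/3]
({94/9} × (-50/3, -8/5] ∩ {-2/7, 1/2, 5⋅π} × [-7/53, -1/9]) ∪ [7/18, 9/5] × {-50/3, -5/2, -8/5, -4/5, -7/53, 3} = [7/18, 9/5] × {-50/3, -5/2, -8/5, -4/5, -7/53, 3}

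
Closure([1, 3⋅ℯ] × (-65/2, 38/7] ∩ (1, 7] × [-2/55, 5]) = [1, 7] × [-2/55, 5]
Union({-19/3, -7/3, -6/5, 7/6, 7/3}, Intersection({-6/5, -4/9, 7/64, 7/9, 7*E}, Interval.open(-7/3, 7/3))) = {-19/3, -7/3, -6/5, -4/9, 7/64, 7/9, 7/6, 7/3}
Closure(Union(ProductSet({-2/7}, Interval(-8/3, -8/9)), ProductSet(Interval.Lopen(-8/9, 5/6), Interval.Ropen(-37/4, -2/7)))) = Union(ProductSet({-8/9, 5/6}, Interval(-37/4, -2/7)), ProductSet(Interval(-8/9, 5/6), {-37/4, -2/7}), ProductSet(Interval.Lopen(-8/9, 5/6), Interval.Ropen(-37/4, -2/7)))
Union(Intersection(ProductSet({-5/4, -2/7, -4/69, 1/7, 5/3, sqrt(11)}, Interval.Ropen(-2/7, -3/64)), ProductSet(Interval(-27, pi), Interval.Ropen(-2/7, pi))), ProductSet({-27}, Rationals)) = Union(ProductSet({-27}, Rationals), ProductSet({-5/4, -2/7, -4/69, 1/7, 5/3}, Interval.Ropen(-2/7, -3/64)))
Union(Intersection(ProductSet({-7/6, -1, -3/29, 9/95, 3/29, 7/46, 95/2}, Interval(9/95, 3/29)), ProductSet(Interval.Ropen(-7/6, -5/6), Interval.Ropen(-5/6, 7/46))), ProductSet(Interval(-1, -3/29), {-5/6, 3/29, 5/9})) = Union(ProductSet({-7/6, -1}, Interval(9/95, 3/29)), ProductSet(Interval(-1, -3/29), {-5/6, 3/29, 5/9}))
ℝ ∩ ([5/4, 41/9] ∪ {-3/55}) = {-3/55} ∪ [5/4, 41/9]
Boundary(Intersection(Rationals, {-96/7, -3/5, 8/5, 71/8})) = {-96/7, -3/5, 8/5, 71/8}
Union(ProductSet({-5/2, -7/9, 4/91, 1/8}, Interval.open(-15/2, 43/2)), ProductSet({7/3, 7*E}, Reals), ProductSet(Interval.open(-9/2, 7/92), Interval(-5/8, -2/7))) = Union(ProductSet({7/3, 7*E}, Reals), ProductSet({-5/2, -7/9, 4/91, 1/8}, Interval.open(-15/2, 43/2)), ProductSet(Interval.open(-9/2, 7/92), Interval(-5/8, -2/7)))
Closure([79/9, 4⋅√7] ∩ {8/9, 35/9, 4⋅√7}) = {4⋅√7}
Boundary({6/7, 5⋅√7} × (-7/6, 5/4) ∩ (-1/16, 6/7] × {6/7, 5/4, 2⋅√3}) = {6/7} × {6/7}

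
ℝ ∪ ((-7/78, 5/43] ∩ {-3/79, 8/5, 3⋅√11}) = ℝ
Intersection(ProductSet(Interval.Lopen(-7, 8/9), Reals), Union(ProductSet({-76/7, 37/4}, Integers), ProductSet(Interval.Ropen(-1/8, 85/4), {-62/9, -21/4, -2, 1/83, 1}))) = ProductSet(Interval(-1/8, 8/9), {-62/9, -21/4, -2, 1/83, 1})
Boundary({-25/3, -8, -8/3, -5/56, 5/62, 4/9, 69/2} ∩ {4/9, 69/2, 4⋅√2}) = {4/9, 69/2}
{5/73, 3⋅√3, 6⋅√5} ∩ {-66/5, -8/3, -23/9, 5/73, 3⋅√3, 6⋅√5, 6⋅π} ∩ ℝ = {5/73, 3⋅√3, 6⋅√5}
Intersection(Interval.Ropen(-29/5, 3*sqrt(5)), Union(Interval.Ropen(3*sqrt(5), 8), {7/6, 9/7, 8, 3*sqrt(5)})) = {7/6, 9/7}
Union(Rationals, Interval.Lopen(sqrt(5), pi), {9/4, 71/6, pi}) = Union(Interval.Lopen(sqrt(5), pi), Rationals)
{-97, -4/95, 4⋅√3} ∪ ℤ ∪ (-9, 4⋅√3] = ℤ ∪ [-9, 4⋅√3]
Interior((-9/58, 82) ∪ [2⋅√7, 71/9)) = (-9/58, 82)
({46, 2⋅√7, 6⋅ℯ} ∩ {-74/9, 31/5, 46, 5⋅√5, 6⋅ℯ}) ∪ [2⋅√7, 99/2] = [2⋅√7, 99/2]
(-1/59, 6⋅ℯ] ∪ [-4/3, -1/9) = [-4/3, -1/9) ∪ (-1/59, 6⋅ℯ]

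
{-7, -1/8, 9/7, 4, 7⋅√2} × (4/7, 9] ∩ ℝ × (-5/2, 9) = {-7, -1/8, 9/7, 4, 7⋅√2} × (4/7, 9)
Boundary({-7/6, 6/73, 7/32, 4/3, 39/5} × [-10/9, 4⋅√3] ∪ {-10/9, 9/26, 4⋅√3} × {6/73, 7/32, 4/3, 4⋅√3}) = ({-7/6, 6/73, 7/32, 4/3, 39/5} × [-10/9, 4⋅√3]) ∪ ({-10/9, 9/26, 4⋅√3} × {6/73, 7/32, 4/3, 4⋅√3})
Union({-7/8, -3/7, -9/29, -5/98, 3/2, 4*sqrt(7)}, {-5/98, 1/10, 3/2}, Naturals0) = Union({-7/8, -3/7, -9/29, -5/98, 1/10, 3/2, 4*sqrt(7)}, Naturals0)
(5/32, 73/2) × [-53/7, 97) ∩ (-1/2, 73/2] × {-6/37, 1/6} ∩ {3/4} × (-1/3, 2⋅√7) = {3/4} × {-6/37, 1/6}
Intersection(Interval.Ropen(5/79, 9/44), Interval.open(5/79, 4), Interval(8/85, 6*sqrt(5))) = Interval.Ropen(8/85, 9/44)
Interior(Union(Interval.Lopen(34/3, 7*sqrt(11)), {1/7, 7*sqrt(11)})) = Interval.open(34/3, 7*sqrt(11))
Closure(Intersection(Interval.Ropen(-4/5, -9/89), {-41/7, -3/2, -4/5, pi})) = {-4/5}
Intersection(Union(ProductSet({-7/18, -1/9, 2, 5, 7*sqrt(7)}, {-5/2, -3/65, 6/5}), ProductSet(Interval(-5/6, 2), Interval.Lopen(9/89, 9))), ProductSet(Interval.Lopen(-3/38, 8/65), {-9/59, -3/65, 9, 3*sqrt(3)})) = ProductSet(Interval.Lopen(-3/38, 8/65), {9, 3*sqrt(3)})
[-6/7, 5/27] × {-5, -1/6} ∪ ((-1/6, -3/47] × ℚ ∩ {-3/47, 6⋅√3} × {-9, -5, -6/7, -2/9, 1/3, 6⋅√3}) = ({-3/47} × {-9, -5, -6/7, -2/9, 1/3}) ∪ ([-6/7, 5/27] × {-5, -1/6})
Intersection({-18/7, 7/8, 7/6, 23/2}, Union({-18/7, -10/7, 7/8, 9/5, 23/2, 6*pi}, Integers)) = {-18/7, 7/8, 23/2}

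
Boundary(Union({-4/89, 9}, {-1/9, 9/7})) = {-1/9, -4/89, 9/7, 9}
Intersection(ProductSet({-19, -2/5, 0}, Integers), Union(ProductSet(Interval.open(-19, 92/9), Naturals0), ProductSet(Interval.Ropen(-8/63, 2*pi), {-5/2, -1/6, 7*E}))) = ProductSet({-2/5, 0}, Naturals0)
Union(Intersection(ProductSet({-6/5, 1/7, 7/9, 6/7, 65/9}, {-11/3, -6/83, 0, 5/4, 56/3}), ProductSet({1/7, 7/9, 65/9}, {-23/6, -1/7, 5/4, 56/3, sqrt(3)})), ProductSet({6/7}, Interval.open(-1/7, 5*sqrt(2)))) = Union(ProductSet({6/7}, Interval.open(-1/7, 5*sqrt(2))), ProductSet({1/7, 7/9, 65/9}, {5/4, 56/3}))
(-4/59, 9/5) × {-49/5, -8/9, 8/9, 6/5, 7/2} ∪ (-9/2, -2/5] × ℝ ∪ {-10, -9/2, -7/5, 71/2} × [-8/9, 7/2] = ((-9/2, -2/5] × ℝ) ∪ ({-10, -9/2, -7/5, 71/2} × [-8/9, 7/2]) ∪ ((-4/59, 9/5) × {-49/5, -8/9, 8/9, 6/5, 7/2})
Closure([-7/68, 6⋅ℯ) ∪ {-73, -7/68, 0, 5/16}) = {-73} ∪ [-7/68, 6⋅ℯ]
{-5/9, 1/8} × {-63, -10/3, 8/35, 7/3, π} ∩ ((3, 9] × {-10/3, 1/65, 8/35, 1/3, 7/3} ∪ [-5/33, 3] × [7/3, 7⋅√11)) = {1/8} × {7/3, π}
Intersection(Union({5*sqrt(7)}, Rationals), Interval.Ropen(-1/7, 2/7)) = Intersection(Interval.Ropen(-1/7, 2/7), Rationals)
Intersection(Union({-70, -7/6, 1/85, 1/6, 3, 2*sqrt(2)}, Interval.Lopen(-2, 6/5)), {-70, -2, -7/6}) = {-70, -7/6}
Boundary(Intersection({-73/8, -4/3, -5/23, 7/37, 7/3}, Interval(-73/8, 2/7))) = {-73/8, -4/3, -5/23, 7/37}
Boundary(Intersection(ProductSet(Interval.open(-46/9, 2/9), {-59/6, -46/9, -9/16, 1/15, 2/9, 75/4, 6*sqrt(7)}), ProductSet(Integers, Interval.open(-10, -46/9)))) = ProductSet(Range(-5, 1, 1), {-59/6})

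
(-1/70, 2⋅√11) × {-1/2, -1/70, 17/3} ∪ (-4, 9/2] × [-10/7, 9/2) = ((-4, 9/2] × [-10/7, 9/2)) ∪ ((-1/70, 2⋅√11) × {-1/2, -1/70, 17/3})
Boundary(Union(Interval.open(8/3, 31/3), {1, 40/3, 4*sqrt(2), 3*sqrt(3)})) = {1, 8/3, 31/3, 40/3}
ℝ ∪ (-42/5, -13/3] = (-∞, ∞)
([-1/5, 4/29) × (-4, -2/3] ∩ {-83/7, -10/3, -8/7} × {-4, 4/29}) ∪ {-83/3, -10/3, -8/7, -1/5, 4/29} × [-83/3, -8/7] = {-83/3, -10/3, -8/7, -1/5, 4/29} × [-83/3, -8/7]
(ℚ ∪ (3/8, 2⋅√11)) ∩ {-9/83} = {-9/83}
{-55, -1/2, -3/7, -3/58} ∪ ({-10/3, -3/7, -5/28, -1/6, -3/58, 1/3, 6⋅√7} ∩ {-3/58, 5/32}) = {-55, -1/2, -3/7, -3/58}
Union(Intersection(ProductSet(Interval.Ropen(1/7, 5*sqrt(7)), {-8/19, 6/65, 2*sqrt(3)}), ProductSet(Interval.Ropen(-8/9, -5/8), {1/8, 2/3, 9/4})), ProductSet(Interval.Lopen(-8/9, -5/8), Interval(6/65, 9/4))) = ProductSet(Interval.Lopen(-8/9, -5/8), Interval(6/65, 9/4))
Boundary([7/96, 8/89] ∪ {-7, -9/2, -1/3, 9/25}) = {-7, -9/2, -1/3, 7/96, 8/89, 9/25}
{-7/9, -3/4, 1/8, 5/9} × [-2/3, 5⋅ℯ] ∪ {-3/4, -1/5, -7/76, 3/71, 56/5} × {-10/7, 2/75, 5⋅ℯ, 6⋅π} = ({-7/9, -3/4, 1/8, 5/9} × [-2/3, 5⋅ℯ]) ∪ ({-3/4, -1/5, -7/76, 3/71, 56/5} × {-10/7, 2/75, 5⋅ℯ, 6⋅π})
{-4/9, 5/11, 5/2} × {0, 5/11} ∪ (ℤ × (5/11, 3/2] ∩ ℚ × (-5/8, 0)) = {-4/9, 5/11, 5/2} × {0, 5/11}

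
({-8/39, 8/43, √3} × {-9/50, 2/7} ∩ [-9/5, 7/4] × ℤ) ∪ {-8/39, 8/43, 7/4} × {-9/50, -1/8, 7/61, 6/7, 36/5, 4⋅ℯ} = {-8/39, 8/43, 7/4} × {-9/50, -1/8, 7/61, 6/7, 36/5, 4⋅ℯ}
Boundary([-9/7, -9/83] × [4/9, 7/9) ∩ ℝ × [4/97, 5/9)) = ({-9/7, -9/83} × [4/9, 5/9]) ∪ ([-9/7, -9/83] × {4/9, 5/9})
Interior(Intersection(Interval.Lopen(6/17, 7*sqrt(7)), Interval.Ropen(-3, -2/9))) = EmptySet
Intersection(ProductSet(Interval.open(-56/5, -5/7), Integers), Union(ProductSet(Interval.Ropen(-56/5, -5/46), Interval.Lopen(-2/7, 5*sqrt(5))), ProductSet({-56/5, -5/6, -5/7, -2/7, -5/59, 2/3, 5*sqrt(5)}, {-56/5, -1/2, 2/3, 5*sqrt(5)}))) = ProductSet(Interval.open(-56/5, -5/7), Range(0, 12, 1))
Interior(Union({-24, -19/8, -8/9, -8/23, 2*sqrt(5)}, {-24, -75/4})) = EmptySet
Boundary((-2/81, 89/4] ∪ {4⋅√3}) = {-2/81, 89/4}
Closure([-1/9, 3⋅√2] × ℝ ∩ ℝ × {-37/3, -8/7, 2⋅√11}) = [-1/9, 3⋅√2] × {-37/3, -8/7, 2⋅√11}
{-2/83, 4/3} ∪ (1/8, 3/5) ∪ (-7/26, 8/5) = (-7/26, 8/5)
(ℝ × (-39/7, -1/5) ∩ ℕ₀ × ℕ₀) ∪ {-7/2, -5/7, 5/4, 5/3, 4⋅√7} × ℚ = {-7/2, -5/7, 5/4, 5/3, 4⋅√7} × ℚ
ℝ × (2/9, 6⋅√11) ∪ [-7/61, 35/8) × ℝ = ([-7/61, 35/8) × ℝ) ∪ (ℝ × (2/9, 6⋅√11))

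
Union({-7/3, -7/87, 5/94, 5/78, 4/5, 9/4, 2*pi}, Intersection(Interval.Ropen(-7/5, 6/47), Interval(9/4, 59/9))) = {-7/3, -7/87, 5/94, 5/78, 4/5, 9/4, 2*pi}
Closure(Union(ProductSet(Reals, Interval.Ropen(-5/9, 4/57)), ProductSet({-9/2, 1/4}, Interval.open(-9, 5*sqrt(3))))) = Union(ProductSet({-9/2, 1/4}, Interval(-9, 5*sqrt(3))), ProductSet(Reals, Interval(-5/9, 4/57)))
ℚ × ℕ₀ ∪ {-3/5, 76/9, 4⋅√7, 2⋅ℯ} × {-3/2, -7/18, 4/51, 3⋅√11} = (ℚ × ℕ₀) ∪ ({-3/5, 76/9, 4⋅√7, 2⋅ℯ} × {-3/2, -7/18, 4/51, 3⋅√11})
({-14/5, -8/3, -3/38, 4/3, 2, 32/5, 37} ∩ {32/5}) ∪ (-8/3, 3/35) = (-8/3, 3/35) ∪ {32/5}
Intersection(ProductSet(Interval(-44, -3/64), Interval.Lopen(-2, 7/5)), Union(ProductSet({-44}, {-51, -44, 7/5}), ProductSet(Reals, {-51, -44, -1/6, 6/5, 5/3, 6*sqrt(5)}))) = Union(ProductSet({-44}, {7/5}), ProductSet(Interval(-44, -3/64), {-1/6, 6/5}))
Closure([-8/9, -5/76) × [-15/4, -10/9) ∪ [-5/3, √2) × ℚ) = ([-5/3, √2) × ℚ) ∪ ([-8/9, -5/76) × [-15/4, -10/9)) ∪ (([-5/3, -8/9] ∪ [-5/76, √2]) × ℝ) ∪ ([-5/3, √2] × ((-∞, -15/4] ∪ [-10/9, ∞)))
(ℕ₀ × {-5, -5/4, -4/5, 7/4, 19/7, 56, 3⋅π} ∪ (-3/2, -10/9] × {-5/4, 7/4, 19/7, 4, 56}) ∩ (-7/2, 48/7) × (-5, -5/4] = ((-3/2, -10/9] ∪ {0, 1, …, 6}) × {-5/4}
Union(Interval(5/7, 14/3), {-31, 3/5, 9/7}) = Union({-31, 3/5}, Interval(5/7, 14/3))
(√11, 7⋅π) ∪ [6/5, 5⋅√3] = [6/5, 7⋅π)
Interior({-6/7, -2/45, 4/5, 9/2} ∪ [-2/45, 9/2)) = (-2/45, 9/2)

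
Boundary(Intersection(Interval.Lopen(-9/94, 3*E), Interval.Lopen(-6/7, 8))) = {-9/94, 8}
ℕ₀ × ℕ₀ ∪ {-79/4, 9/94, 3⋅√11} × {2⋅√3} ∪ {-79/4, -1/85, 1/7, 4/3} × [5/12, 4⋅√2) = (ℕ₀ × ℕ₀) ∪ ({-79/4, 9/94, 3⋅√11} × {2⋅√3}) ∪ ({-79/4, -1/85, 1/7, 4/3} × [5/12, 4⋅√2))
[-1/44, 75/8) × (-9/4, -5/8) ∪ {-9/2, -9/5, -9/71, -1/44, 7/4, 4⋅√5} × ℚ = ([-1/44, 75/8) × (-9/4, -5/8)) ∪ ({-9/2, -9/5, -9/71, -1/44, 7/4, 4⋅√5} × ℚ)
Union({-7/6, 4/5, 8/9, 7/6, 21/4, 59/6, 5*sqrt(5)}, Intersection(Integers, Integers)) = Union({-7/6, 4/5, 8/9, 7/6, 21/4, 59/6, 5*sqrt(5)}, Integers)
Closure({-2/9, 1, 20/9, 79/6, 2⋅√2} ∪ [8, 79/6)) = {-2/9, 1, 20/9, 2⋅√2} ∪ [8, 79/6]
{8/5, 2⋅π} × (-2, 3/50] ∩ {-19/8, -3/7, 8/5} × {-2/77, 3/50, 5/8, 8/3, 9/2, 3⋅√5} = {8/5} × {-2/77, 3/50}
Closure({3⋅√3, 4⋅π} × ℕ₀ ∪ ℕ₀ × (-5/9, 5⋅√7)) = ({3⋅√3, 4⋅π} × ℕ₀) ∪ (ℕ₀ × [-5/9, 5⋅√7])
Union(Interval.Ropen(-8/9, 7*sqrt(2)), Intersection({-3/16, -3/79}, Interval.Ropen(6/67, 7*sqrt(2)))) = Interval.Ropen(-8/9, 7*sqrt(2))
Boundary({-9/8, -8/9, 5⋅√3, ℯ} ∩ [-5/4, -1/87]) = {-9/8, -8/9}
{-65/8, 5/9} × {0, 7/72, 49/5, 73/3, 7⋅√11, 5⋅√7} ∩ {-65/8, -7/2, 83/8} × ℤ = {-65/8} × {0}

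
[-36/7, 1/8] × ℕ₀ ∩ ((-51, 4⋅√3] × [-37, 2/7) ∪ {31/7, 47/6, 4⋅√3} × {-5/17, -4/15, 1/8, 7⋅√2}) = [-36/7, 1/8] × {0}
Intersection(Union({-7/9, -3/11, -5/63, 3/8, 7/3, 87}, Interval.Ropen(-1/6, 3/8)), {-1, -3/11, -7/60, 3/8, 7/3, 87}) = {-3/11, -7/60, 3/8, 7/3, 87}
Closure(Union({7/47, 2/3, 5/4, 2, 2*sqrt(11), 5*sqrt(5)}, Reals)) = Reals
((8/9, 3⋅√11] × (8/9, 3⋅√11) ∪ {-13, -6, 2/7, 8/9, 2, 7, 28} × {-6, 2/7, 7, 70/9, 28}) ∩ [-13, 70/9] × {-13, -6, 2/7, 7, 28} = ((8/9, 70/9] × {7}) ∪ ({-13, -6, 2/7, 8/9, 2, 7} × {-6, 2/7, 7, 28})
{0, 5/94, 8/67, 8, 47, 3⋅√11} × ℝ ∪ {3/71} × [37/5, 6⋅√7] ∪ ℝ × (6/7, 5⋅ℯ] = (ℝ × (6/7, 5⋅ℯ]) ∪ ({3/71} × [37/5, 6⋅√7]) ∪ ({0, 5/94, 8/67, 8, 47, 3⋅√11} × ℝ)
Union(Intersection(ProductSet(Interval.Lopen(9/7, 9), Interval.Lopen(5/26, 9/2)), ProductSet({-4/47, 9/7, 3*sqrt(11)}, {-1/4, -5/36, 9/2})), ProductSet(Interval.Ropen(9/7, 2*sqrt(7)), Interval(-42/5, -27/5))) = ProductSet(Interval.Ropen(9/7, 2*sqrt(7)), Interval(-42/5, -27/5))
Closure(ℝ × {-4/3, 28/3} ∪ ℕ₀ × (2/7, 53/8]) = (ℝ × {-4/3, 28/3}) ∪ (ℕ₀ × [2/7, 53/8])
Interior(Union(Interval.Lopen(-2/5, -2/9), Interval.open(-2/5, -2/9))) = Interval.open(-2/5, -2/9)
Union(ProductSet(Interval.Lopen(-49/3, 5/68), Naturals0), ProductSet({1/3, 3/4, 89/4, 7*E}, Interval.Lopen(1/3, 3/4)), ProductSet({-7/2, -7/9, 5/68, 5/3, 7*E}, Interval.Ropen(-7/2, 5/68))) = Union(ProductSet({1/3, 3/4, 89/4, 7*E}, Interval.Lopen(1/3, 3/4)), ProductSet({-7/2, -7/9, 5/68, 5/3, 7*E}, Interval.Ropen(-7/2, 5/68)), ProductSet(Interval.Lopen(-49/3, 5/68), Naturals0))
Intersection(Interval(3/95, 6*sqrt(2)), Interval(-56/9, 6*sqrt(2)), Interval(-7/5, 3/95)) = {3/95}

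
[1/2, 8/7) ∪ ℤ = ℤ ∪ [1/2, 8/7)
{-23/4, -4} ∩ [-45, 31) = {-23/4, -4}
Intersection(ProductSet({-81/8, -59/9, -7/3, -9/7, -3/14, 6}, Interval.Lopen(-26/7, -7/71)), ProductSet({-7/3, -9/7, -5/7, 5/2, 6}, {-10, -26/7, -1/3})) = ProductSet({-7/3, -9/7, 6}, {-1/3})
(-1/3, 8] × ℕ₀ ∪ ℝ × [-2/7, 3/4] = ((-1/3, 8] × ℕ₀) ∪ (ℝ × [-2/7, 3/4])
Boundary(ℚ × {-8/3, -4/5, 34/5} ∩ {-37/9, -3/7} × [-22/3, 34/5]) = {-37/9, -3/7} × {-8/3, -4/5, 34/5}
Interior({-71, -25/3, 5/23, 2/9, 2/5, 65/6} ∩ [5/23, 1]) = ∅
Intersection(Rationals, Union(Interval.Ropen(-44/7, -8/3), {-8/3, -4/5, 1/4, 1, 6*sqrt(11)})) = Union({-4/5, 1/4, 1}, Intersection(Interval(-44/7, -8/3), Rationals))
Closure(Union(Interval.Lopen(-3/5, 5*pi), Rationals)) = Union(Interval(-oo, oo), Rationals)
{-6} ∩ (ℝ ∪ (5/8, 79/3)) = {-6}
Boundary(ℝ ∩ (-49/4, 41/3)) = {-49/4, 41/3}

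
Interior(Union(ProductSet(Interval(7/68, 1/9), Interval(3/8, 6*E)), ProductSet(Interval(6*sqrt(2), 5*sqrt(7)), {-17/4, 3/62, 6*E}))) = ProductSet(Interval.open(7/68, 1/9), Interval.open(3/8, 6*E))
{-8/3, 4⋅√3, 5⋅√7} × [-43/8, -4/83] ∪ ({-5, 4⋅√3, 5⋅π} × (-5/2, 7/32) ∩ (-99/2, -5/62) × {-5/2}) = {-8/3, 4⋅√3, 5⋅√7} × [-43/8, -4/83]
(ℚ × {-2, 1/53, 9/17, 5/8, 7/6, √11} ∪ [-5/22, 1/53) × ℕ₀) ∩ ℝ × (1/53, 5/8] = ℚ × {9/17, 5/8}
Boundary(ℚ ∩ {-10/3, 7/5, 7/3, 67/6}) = {-10/3, 7/5, 7/3, 67/6}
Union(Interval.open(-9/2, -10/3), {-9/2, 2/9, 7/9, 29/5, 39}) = Union({2/9, 7/9, 29/5, 39}, Interval.Ropen(-9/2, -10/3))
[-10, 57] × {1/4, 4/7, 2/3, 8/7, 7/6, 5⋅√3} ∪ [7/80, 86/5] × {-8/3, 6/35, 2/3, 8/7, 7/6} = ([7/80, 86/5] × {-8/3, 6/35, 2/3, 8/7, 7/6}) ∪ ([-10, 57] × {1/4, 4/7, 2/3, 8/7, 7/6, 5⋅√3})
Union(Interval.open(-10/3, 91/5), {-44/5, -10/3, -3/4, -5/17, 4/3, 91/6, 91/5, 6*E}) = Union({-44/5}, Interval(-10/3, 91/5))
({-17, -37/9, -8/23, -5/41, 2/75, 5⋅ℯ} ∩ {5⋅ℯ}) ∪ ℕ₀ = ℕ₀ ∪ {5⋅ℯ}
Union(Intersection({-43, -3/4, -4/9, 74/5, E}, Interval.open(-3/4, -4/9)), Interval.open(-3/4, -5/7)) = Interval.open(-3/4, -5/7)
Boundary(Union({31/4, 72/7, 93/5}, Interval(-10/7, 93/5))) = {-10/7, 93/5}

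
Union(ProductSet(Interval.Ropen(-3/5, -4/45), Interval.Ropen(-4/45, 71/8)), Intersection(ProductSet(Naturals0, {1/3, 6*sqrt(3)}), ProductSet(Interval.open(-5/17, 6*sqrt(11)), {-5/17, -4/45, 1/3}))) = Union(ProductSet(Interval.Ropen(-3/5, -4/45), Interval.Ropen(-4/45, 71/8)), ProductSet(Range(0, 20, 1), {1/3}))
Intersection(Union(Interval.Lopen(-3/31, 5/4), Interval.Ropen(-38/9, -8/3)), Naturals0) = Range(0, 2, 1)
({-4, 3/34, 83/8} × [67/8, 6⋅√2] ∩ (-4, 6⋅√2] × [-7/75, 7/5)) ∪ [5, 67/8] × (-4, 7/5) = [5, 67/8] × (-4, 7/5)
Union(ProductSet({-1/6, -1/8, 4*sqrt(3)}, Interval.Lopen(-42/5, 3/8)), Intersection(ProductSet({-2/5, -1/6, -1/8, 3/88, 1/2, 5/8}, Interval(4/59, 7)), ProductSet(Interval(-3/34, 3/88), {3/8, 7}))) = Union(ProductSet({3/88}, {3/8, 7}), ProductSet({-1/6, -1/8, 4*sqrt(3)}, Interval.Lopen(-42/5, 3/8)))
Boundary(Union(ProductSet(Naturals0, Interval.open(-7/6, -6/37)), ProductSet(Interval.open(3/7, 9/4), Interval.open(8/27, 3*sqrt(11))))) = Union(ProductSet({3/7, 9/4}, Interval(8/27, 3*sqrt(11))), ProductSet(Interval(3/7, 9/4), {8/27, 3*sqrt(11)}), ProductSet(Naturals0, Interval(-7/6, -6/37)))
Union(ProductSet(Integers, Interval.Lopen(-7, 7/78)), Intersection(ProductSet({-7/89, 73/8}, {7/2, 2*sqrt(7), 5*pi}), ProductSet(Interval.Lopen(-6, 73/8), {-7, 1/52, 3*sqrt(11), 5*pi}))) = Union(ProductSet({-7/89, 73/8}, {5*pi}), ProductSet(Integers, Interval.Lopen(-7, 7/78)))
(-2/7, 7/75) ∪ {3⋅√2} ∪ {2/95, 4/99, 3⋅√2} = (-2/7, 7/75) ∪ {3⋅√2}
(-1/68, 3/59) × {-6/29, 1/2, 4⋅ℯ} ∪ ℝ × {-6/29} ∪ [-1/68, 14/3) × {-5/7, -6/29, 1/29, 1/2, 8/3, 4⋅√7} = (ℝ × {-6/29}) ∪ ((-1/68, 3/59) × {-6/29, 1/2, 4⋅ℯ}) ∪ ([-1/68, 14/3) × {-5/7, -6/29, 1/29, 1/2, 8/3, 4⋅√7})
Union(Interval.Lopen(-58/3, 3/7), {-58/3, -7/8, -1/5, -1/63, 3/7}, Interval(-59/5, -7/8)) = Interval(-58/3, 3/7)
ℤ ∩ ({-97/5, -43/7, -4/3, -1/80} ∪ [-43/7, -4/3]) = {-6, -5, …, -2}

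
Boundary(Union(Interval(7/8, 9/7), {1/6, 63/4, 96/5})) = {1/6, 7/8, 9/7, 63/4, 96/5}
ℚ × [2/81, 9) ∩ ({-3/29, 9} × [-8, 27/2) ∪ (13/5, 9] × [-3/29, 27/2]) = ({-3/29} ∪ (ℚ ∩ (13/5, 9])) × [2/81, 9)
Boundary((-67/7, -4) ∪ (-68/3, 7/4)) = {-68/3, 7/4}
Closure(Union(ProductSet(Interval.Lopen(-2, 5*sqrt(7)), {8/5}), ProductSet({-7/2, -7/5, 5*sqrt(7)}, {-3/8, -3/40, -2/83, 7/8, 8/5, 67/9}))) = Union(ProductSet({-7/2, -7/5, 5*sqrt(7)}, {-3/8, -3/40, -2/83, 7/8, 8/5, 67/9}), ProductSet(Interval(-2, 5*sqrt(7)), {8/5}))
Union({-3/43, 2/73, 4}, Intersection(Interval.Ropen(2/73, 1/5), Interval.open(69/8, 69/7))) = {-3/43, 2/73, 4}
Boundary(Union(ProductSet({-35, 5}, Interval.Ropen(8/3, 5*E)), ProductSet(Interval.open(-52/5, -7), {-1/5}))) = Union(ProductSet({-35, 5}, Interval(8/3, 5*E)), ProductSet(Interval(-52/5, -7), {-1/5}))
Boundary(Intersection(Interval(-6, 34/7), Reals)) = {-6, 34/7}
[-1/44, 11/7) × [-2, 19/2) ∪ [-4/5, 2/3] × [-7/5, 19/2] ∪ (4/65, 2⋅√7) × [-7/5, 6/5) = ([-4/5, 2/3] × [-7/5, 19/2]) ∪ ([-1/44, 11/7) × [-2, 19/2)) ∪ ((4/65, 2⋅√7) × [-7/5, 6/5))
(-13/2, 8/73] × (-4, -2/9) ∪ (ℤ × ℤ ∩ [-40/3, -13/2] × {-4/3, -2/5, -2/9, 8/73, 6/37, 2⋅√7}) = (-13/2, 8/73] × (-4, -2/9)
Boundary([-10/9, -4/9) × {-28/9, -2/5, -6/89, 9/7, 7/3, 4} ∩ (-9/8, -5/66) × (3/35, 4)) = [-10/9, -4/9] × {9/7, 7/3}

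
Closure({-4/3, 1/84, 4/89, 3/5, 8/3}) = {-4/3, 1/84, 4/89, 3/5, 8/3}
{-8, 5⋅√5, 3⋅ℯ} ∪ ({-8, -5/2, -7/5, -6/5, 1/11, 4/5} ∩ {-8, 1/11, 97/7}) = {-8, 1/11, 5⋅√5, 3⋅ℯ}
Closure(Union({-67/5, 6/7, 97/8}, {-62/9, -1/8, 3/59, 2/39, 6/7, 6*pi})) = {-67/5, -62/9, -1/8, 3/59, 2/39, 6/7, 97/8, 6*pi}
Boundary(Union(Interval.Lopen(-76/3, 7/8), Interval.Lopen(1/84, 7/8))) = {-76/3, 7/8}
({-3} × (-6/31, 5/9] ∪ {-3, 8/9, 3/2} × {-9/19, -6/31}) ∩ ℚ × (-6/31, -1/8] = {-3} × (-6/31, -1/8]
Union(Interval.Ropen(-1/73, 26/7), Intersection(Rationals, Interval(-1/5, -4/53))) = Union(Intersection(Interval(-1/5, -4/53), Rationals), Interval.Ropen(-1/73, 26/7))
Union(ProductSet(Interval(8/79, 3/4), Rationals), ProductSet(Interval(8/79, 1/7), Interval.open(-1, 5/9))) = Union(ProductSet(Interval(8/79, 1/7), Interval.open(-1, 5/9)), ProductSet(Interval(8/79, 3/4), Rationals))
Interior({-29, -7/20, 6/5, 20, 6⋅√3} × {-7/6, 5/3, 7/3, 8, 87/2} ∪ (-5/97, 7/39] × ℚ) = ∅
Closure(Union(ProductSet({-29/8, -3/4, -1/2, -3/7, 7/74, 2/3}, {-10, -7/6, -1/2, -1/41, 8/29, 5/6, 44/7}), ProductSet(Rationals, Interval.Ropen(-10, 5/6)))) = Union(ProductSet({-29/8, -3/4, -1/2, -3/7, 7/74, 2/3}, {-10, -7/6, -1/2, -1/41, 8/29, 5/6, 44/7}), ProductSet(Reals, Interval(-10, 5/6)))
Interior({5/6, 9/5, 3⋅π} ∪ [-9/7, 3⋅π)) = (-9/7, 3⋅π)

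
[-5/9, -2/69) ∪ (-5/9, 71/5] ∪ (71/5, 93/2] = [-5/9, 93/2]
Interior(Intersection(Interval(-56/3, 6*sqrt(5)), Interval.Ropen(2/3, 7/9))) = Interval.open(2/3, 7/9)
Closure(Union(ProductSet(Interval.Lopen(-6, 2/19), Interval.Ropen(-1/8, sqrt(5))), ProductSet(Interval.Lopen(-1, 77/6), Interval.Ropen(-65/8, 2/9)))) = Union(ProductSet({-6}, Interval(-1/8, sqrt(5))), ProductSet({77/6}, Interval(-65/8, 2/9)), ProductSet({-6, 2/19}, Interval(2/9, sqrt(5))), ProductSet({-1, 77/6}, Interval(-65/8, -1/8)), ProductSet(Interval(-6, -1), {-1/8, sqrt(5)}), ProductSet(Interval(-6, 2/19), {sqrt(5)}), ProductSet(Interval.Lopen(-6, 2/19), Interval.Ropen(-1/8, sqrt(5))), ProductSet(Interval(-1, 77/6), {-65/8}), ProductSet(Interval.Lopen(-1, 77/6), Interval.Ropen(-65/8, 2/9)), ProductSet(Interval(2/19, 77/6), {-65/8, 2/9}))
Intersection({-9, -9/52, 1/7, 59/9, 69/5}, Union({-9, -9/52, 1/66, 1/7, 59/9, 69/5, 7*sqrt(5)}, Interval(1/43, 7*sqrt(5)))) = {-9, -9/52, 1/7, 59/9, 69/5}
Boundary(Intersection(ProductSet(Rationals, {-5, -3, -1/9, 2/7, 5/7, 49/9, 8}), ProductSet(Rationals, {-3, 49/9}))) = ProductSet(Reals, {-3, 49/9})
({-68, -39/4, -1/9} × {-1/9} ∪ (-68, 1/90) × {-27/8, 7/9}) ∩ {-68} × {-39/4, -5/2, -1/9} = {-68} × {-1/9}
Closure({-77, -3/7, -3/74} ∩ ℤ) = {-77}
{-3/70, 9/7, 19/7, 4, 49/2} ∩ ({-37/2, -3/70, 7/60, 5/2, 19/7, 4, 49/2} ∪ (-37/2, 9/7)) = {-3/70, 19/7, 4, 49/2}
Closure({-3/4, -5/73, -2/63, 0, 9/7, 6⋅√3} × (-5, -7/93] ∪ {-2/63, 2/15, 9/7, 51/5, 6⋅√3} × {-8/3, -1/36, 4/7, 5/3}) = ({-2/63, 2/15, 9/7, 51/5, 6⋅√3} × {-8/3, -1/36, 4/7, 5/3}) ∪ ({-3/4, -5/73, -2/63, 0, 9/7, 6⋅√3} × [-5, -7/93])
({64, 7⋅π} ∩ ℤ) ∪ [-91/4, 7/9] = [-91/4, 7/9] ∪ {64}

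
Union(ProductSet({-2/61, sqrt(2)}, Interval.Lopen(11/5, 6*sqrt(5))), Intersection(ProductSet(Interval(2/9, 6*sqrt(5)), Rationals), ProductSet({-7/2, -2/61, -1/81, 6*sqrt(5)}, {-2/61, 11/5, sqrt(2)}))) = Union(ProductSet({6*sqrt(5)}, {-2/61, 11/5}), ProductSet({-2/61, sqrt(2)}, Interval.Lopen(11/5, 6*sqrt(5))))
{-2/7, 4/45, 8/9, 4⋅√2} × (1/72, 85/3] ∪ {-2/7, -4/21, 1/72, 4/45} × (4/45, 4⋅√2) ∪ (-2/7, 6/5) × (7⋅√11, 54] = ({-2/7, -4/21, 1/72, 4/45} × (4/45, 4⋅√2)) ∪ ({-2/7, 4/45, 8/9, 4⋅√2} × (1/72, 85/3]) ∪ ((-2/7, 6/5) × (7⋅√11, 54])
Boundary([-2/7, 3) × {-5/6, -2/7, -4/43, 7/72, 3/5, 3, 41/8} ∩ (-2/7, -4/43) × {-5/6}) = [-2/7, -4/43] × {-5/6}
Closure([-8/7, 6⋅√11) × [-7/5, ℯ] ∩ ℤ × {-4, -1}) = {-1, 0, …, 19} × {-1}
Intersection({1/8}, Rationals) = {1/8}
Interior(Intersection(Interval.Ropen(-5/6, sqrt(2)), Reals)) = Interval.open(-5/6, sqrt(2))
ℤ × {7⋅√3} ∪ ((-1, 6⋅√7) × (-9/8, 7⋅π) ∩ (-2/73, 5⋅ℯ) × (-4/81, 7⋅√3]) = (ℤ × {7⋅√3}) ∪ ((-2/73, 5⋅ℯ) × (-4/81, 7⋅√3])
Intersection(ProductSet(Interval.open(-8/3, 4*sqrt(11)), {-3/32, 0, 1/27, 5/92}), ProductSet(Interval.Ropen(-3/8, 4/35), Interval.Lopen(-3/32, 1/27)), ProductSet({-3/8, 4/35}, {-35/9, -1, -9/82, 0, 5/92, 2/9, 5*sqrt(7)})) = ProductSet({-3/8}, {0})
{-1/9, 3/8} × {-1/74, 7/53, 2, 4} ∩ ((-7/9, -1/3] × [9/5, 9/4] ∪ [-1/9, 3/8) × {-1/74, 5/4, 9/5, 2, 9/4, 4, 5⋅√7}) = {-1/9} × {-1/74, 2, 4}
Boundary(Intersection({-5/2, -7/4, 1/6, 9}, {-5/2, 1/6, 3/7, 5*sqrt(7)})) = {-5/2, 1/6}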